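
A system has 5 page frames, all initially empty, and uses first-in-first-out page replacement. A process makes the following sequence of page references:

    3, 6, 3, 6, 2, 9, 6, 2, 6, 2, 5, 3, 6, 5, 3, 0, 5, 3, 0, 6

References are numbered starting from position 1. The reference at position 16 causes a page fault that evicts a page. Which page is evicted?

pos 1: 3 -> miss, frames {3}
pos 2: 6 -> miss, frames {3,6}
pos 3: 3 -> hit
pos 4: 6 -> hit
pos 5: 2 -> miss, frames {3,6,2}
pos 6: 9 -> miss, frames {3,6,2,9}
pos 7: 6 -> hit
pos 8: 2 -> hit
pos 9: 6 -> hit
pos 10: 2 -> hit
pos 11: 5 -> miss, frames {3,6,2,9,5}
pos 12: 3 -> hit
pos 13: 6 -> hit
pos 14: 5 -> hit
pos 15: 3 -> hit
pos 16: 0 -> miss, evict 3, frames {6,2,9,5,0}
At position 16, page 3 is evicted.

3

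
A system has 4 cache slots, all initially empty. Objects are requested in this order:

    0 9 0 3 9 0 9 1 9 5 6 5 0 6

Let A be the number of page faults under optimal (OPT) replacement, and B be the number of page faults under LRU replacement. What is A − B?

Under OPT: F F . F . . . F . F F . . . → 6 faults.
Under LRU: F F . F . . . F . F F . F . → 7 faults.
A − B = 6 − 7 = -1.

-1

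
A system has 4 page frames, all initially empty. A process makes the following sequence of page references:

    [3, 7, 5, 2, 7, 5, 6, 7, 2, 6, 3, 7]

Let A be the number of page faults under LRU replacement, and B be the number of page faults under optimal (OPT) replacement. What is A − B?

Under LRU: F F F F . . F . . . F . → 6 faults.
Under OPT: F F F F . . F . . . . . → 5 faults.
A − B = 6 − 5 = 1.

1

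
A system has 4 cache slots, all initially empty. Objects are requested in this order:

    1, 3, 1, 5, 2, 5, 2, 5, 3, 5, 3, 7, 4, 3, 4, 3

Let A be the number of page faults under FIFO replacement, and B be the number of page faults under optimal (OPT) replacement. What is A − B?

1

Under FIFO: F F . F F . . . . . . F F F . . → 7 faults.
Under OPT: F F . F F . . . . . . F F . . . → 6 faults.
A − B = 7 − 6 = 1.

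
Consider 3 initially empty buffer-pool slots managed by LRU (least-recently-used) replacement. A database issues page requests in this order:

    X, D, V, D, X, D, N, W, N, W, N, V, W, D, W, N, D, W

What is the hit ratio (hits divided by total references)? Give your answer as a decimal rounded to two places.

X -> miss, frames {X}
D -> miss, frames {X,D}
V -> miss, frames {X,D,V}
D -> hit
X -> hit
D -> hit
N -> miss, evict V, frames {X,D,N}
W -> miss, evict X, frames {D,N,W}
N -> hit
W -> hit
N -> hit
V -> miss, evict D, frames {W,N,V}
W -> hit
D -> miss, evict N, frames {V,W,D}
W -> hit
N -> miss, evict V, frames {D,W,N}
D -> hit
W -> hit
Hits: 10 of 18 references → 10/18 = 0.5556.

0.56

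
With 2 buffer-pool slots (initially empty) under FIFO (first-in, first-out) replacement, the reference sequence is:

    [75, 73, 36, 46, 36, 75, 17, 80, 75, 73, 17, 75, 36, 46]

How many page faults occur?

75 -> miss, frames (75)
73 -> miss, frames (75 73)
36 -> miss, evict 75, frames (73 36)
46 -> miss, evict 73, frames (36 46)
36 -> hit
75 -> miss, evict 36, frames (46 75)
17 -> miss, evict 46, frames (75 17)
80 -> miss, evict 75, frames (17 80)
75 -> miss, evict 17, frames (80 75)
73 -> miss, evict 80, frames (75 73)
17 -> miss, evict 75, frames (73 17)
75 -> miss, evict 73, frames (17 75)
36 -> miss, evict 17, frames (75 36)
46 -> miss, evict 75, frames (36 46)
Page faults: 13.

13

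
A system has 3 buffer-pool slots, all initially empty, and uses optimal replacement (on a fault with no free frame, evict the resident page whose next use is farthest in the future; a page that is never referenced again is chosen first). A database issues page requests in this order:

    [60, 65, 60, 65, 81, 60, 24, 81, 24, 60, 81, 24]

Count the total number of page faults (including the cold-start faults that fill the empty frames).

4

60 → miss, frames (60)
65 → miss, frames (60 65)
60 → hit
65 → hit
81 → miss, frames (60 65 81)
60 → hit
24 → miss, evict 65, frames (60 81 24)
81 → hit
24 → hit
60 → hit
81 → hit
24 → hit
Page faults: 4.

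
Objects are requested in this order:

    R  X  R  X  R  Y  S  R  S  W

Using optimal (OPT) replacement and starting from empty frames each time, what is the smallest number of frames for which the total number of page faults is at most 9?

f=1: 10 faults
f=2: 5 faults
f=3: 5 faults
f=4: 5 faults
f=5: 5 faults
Smallest f with faults ≤ 9 is 2.

2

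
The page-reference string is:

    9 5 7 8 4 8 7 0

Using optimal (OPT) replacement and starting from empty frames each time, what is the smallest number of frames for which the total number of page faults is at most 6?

3

f=1: 8 faults
f=2: 7 faults
f=3: 6 faults
f=4: 6 faults
f=5: 6 faults
f=6: 6 faults
Smallest f with faults ≤ 6 is 3.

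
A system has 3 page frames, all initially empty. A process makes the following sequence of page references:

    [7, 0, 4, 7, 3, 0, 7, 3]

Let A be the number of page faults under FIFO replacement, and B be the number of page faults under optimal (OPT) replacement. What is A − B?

Under FIFO: F F F . F . F . → 5 faults.
Under OPT: F F F . F . . . → 4 faults.
A − B = 5 − 4 = 1.

1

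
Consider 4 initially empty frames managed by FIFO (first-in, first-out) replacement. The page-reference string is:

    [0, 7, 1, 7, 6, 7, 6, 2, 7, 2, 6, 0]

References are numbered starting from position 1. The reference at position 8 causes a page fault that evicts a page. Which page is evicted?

0

pos 1: 0 -> fault, frames [0]
pos 2: 7 -> fault, frames [0, 7]
pos 3: 1 -> fault, frames [0, 7, 1]
pos 4: 7 -> hit
pos 5: 6 -> fault, frames [0, 7, 1, 6]
pos 6: 7 -> hit
pos 7: 6 -> hit
pos 8: 2 -> fault, evict 0, frames [7, 1, 6, 2]
At position 8, page 0 is evicted.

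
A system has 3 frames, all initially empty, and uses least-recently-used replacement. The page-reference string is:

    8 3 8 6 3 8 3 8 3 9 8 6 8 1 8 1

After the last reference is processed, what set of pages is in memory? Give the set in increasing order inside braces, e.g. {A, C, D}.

{1, 6, 8}

8 -> fault, frames (8)
3 -> fault, frames (8 3)
8 -> hit
6 -> fault, frames (3 8 6)
3 -> hit
8 -> hit
3 -> hit
8 -> hit
3 -> hit
9 -> fault, evict 6, frames (8 3 9)
8 -> hit
6 -> fault, evict 3, frames (9 8 6)
8 -> hit
1 -> fault, evict 9, frames (6 8 1)
8 -> hit
1 -> hit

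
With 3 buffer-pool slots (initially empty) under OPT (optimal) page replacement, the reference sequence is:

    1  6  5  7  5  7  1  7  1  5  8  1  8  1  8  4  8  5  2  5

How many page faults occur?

1 -> fault, frames (1)
6 -> fault, frames (1 6)
5 -> fault, frames (1 6 5)
7 -> fault, evict 6, frames (1 5 7)
5 -> hit
7 -> hit
1 -> hit
7 -> hit
1 -> hit
5 -> hit
8 -> fault, evict 7, frames (1 5 8)
1 -> hit
8 -> hit
1 -> hit
8 -> hit
4 -> fault, evict 1, frames (5 8 4)
8 -> hit
5 -> hit
2 -> fault, evict 4, frames (5 8 2)
5 -> hit
Page faults: 7.

7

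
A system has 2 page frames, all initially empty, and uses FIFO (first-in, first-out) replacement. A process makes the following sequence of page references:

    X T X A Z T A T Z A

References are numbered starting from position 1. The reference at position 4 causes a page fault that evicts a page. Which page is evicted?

pos 1: X: miss, frames {X}
pos 2: T: miss, frames {X,T}
pos 3: X: hit
pos 4: A: miss, evict X, frames {T,A}
At position 4, page X is evicted.

X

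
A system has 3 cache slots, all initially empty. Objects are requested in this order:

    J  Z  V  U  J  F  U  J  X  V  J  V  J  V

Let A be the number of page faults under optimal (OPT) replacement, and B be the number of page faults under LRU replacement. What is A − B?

-1

Under OPT: F F F F . F . . F F . . . . → 7 faults.
Under LRU: F F F F F F . . F F . . . . → 8 faults.
A − B = 7 − 8 = -1.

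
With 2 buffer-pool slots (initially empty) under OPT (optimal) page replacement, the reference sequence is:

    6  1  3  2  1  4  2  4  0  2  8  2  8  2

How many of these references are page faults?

6 → fault, frames (6)
1 → fault, frames (6 1)
3 → fault, evict 6, frames (1 3)
2 → fault, evict 3, frames (1 2)
1 → hit
4 → fault, evict 1, frames (2 4)
2 → hit
4 → hit
0 → fault, evict 4, frames (2 0)
2 → hit
8 → fault, evict 0, frames (2 8)
2 → hit
8 → hit
2 → hit
Page faults: 7.

7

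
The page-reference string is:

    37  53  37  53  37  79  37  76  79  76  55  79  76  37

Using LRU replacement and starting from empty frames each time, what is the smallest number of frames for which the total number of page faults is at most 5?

f=1: 14 faults
f=2: 9 faults
f=3: 6 faults
f=4: 5 faults
f=5: 5 faults
Smallest f with faults ≤ 5 is 4.

4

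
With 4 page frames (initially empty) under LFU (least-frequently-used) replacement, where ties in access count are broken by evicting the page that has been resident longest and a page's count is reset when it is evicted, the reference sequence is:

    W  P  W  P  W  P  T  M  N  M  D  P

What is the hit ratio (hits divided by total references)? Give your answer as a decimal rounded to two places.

W -> fault, frames [W]
P -> fault, frames [W, P]
W -> hit
P -> hit
W -> hit
P -> hit
T -> fault, frames [W, P, T]
M -> fault, frames [W, P, T, M]
N -> fault, evict T, frames [W, P, M, N]
M -> hit
D -> fault, evict N, frames [W, P, M, D]
P -> hit
Hits: 6 of 12 references → 6/12 = 0.5000.

0.50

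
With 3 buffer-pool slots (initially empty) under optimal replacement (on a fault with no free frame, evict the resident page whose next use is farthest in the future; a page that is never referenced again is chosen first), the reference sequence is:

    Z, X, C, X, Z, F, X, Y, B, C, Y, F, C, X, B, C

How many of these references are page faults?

Z → fault, frames [Z]
X → fault, frames [Z, X]
C → fault, frames [Z, X, C]
X → hit
Z → hit
F → fault, evict Z, frames [X, C, F]
X → hit
Y → fault, evict X, frames [C, F, Y]
B → fault, evict F, frames [C, Y, B]
C → hit
Y → hit
F → fault, evict Y, frames [C, B, F]
C → hit
X → fault, evict F, frames [C, B, X]
B → hit
C → hit
Page faults: 8.

8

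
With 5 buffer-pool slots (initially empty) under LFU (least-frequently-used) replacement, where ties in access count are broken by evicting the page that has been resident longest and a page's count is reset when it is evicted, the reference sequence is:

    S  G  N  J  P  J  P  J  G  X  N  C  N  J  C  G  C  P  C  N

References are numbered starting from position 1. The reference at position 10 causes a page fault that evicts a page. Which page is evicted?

S

pos 1: S: fault, frames (S)
pos 2: G: fault, frames (S G)
pos 3: N: fault, frames (S G N)
pos 4: J: fault, frames (S G N J)
pos 5: P: fault, frames (S G N J P)
pos 6: J: hit
pos 7: P: hit
pos 8: J: hit
pos 9: G: hit
pos 10: X: fault, evict S, frames (G N J P X)
At position 10, page S is evicted.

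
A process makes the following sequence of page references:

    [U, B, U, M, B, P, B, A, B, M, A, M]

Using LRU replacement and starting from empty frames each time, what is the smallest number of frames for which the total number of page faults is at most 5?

f=1: 12 faults
f=2: 8 faults
f=3: 6 faults
f=4: 5 faults
f=5: 5 faults
Smallest f with faults ≤ 5 is 4.

4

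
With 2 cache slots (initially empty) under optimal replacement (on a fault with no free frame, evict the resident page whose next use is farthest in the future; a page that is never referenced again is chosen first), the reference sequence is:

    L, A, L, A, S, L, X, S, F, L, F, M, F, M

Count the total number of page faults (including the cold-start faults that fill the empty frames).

7

L -> miss, frames {L}
A -> miss, frames {L,A}
L -> hit
A -> hit
S -> miss, evict A, frames {L,S}
L -> hit
X -> miss, evict L, frames {S,X}
S -> hit
F -> miss, evict X, frames {S,F}
L -> miss, evict S, frames {F,L}
F -> hit
M -> miss, evict L, frames {F,M}
F -> hit
M -> hit
Page faults: 7.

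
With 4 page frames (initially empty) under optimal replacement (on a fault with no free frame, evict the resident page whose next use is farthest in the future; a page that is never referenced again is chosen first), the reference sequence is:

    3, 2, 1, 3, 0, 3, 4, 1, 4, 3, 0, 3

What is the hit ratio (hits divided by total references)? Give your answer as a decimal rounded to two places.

3 → fault, frames (3)
2 → fault, frames (3 2)
1 → fault, frames (3 2 1)
3 → hit
0 → fault, frames (3 2 1 0)
3 → hit
4 → fault, evict 2, frames (3 1 0 4)
1 → hit
4 → hit
3 → hit
0 → hit
3 → hit
Hits: 7 of 12 references → 7/12 = 0.5833.

0.58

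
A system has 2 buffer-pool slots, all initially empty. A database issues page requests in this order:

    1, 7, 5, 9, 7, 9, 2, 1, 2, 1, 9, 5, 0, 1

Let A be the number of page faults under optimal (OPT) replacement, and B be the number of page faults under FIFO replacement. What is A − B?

-2

Under OPT: F F F F . . F F . . F F F . → 9 faults.
Under FIFO: F F F F F . F F . . F F F F → 11 faults.
A − B = 9 − 11 = -2.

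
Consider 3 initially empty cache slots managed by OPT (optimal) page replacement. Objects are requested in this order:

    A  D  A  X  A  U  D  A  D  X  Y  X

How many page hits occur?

6

A -> fault, frames [A]
D -> fault, frames [A, D]
A -> hit
X -> fault, frames [A, D, X]
A -> hit
U -> fault, evict X, frames [A, D, U]
D -> hit
A -> hit
D -> hit
X -> fault, evict U, frames [A, D, X]
Y -> fault, evict D, frames [A, X, Y]
X -> hit
Hits: 6.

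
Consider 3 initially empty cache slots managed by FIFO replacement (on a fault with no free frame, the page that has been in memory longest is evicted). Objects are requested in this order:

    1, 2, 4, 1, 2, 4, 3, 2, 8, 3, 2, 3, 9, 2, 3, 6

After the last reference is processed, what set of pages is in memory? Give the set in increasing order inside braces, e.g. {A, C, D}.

1 -> miss, frames {1}
2 -> miss, frames {1,2}
4 -> miss, frames {1,2,4}
1 -> hit
2 -> hit
4 -> hit
3 -> miss, evict 1, frames {2,4,3}
2 -> hit
8 -> miss, evict 2, frames {4,3,8}
3 -> hit
2 -> miss, evict 4, frames {3,8,2}
3 -> hit
9 -> miss, evict 3, frames {8,2,9}
2 -> hit
3 -> miss, evict 8, frames {2,9,3}
6 -> miss, evict 2, frames {9,3,6}

{3, 6, 9}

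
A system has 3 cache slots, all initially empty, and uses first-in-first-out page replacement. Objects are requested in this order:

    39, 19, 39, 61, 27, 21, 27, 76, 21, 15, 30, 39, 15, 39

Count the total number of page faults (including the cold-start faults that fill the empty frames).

39: fault, frames [39]
19: fault, frames [39, 19]
39: hit
61: fault, frames [39, 19, 61]
27: fault, evict 39, frames [19, 61, 27]
21: fault, evict 19, frames [61, 27, 21]
27: hit
76: fault, evict 61, frames [27, 21, 76]
21: hit
15: fault, evict 27, frames [21, 76, 15]
30: fault, evict 21, frames [76, 15, 30]
39: fault, evict 76, frames [15, 30, 39]
15: hit
39: hit
Page faults: 9.

9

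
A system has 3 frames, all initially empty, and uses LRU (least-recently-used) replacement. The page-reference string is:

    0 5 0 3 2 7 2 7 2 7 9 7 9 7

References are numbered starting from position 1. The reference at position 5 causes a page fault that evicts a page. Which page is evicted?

5

pos 1: 0 → miss, frames (0)
pos 2: 5 → miss, frames (0 5)
pos 3: 0 → hit
pos 4: 3 → miss, frames (5 0 3)
pos 5: 2 → miss, evict 5, frames (0 3 2)
At position 5, page 5 is evicted.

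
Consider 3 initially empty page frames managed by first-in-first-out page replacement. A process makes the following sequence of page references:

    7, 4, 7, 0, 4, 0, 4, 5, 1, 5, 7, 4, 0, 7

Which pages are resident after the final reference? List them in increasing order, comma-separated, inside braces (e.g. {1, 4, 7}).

7 -> miss, frames [7]
4 -> miss, frames [7, 4]
7 -> hit
0 -> miss, frames [7, 4, 0]
4 -> hit
0 -> hit
4 -> hit
5 -> miss, evict 7, frames [4, 0, 5]
1 -> miss, evict 4, frames [0, 5, 1]
5 -> hit
7 -> miss, evict 0, frames [5, 1, 7]
4 -> miss, evict 5, frames [1, 7, 4]
0 -> miss, evict 1, frames [7, 4, 0]
7 -> hit

{0, 4, 7}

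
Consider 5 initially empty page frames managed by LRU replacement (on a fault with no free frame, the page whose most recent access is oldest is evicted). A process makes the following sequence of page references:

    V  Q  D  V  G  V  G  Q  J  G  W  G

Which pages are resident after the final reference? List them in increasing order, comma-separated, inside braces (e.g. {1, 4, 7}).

{G, J, Q, V, W}

V -> fault, frames [V]
Q -> fault, frames [V, Q]
D -> fault, frames [V, Q, D]
V -> hit
G -> fault, frames [Q, D, V, G]
V -> hit
G -> hit
Q -> hit
J -> fault, frames [D, V, G, Q, J]
G -> hit
W -> fault, evict D, frames [V, Q, J, G, W]
G -> hit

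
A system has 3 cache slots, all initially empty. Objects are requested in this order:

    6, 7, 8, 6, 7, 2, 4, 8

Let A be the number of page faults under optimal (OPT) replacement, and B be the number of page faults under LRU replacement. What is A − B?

-1

Under OPT: F F F . . F F . → 5 faults.
Under LRU: F F F . . F F F → 6 faults.
A − B = 5 − 6 = -1.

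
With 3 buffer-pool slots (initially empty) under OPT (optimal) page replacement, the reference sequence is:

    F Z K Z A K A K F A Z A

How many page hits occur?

7

F: miss, frames (F)
Z: miss, frames (F Z)
K: miss, frames (F Z K)
Z: hit
A: miss, evict Z, frames (F K A)
K: hit
A: hit
K: hit
F: hit
A: hit
Z: miss, evict K, frames (F A Z)
A: hit
Hits: 7.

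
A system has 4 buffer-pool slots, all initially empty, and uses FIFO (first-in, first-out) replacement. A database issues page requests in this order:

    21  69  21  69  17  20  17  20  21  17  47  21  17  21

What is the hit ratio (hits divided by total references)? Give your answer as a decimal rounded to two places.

0.57

21 → fault, frames [21]
69 → fault, frames [21, 69]
21 → hit
69 → hit
17 → fault, frames [21, 69, 17]
20 → fault, frames [21, 69, 17, 20]
17 → hit
20 → hit
21 → hit
17 → hit
47 → fault, evict 21, frames [69, 17, 20, 47]
21 → fault, evict 69, frames [17, 20, 47, 21]
17 → hit
21 → hit
Hits: 8 of 14 references → 8/14 = 0.5714.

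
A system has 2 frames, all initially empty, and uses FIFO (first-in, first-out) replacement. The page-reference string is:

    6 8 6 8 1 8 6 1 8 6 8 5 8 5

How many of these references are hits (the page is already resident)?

8

6: miss, frames [6]
8: miss, frames [6, 8]
6: hit
8: hit
1: miss, evict 6, frames [8, 1]
8: hit
6: miss, evict 8, frames [1, 6]
1: hit
8: miss, evict 1, frames [6, 8]
6: hit
8: hit
5: miss, evict 6, frames [8, 5]
8: hit
5: hit
Hits: 8.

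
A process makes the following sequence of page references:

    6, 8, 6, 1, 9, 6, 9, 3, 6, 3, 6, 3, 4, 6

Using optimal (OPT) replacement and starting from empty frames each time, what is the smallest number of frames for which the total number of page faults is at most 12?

2

f=1: 14 faults
f=2: 6 faults
f=3: 6 faults
f=4: 6 faults
f=5: 6 faults
f=6: 6 faults
Smallest f with faults ≤ 12 is 2.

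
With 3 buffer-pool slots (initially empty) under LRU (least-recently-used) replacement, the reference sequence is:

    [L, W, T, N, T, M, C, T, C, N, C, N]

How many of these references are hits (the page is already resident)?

5

L → fault, frames (L)
W → fault, frames (L W)
T → fault, frames (L W T)
N → fault, evict L, frames (W T N)
T → hit
M → fault, evict W, frames (N T M)
C → fault, evict N, frames (T M C)
T → hit
C → hit
N → fault, evict M, frames (T C N)
C → hit
N → hit
Hits: 5.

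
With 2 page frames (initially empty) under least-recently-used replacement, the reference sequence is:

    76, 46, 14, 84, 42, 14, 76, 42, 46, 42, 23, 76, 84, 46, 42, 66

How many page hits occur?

1

76 → fault, frames {76}
46 → fault, frames {76,46}
14 → fault, evict 76, frames {46,14}
84 → fault, evict 46, frames {14,84}
42 → fault, evict 14, frames {84,42}
14 → fault, evict 84, frames {42,14}
76 → fault, evict 42, frames {14,76}
42 → fault, evict 14, frames {76,42}
46 → fault, evict 76, frames {42,46}
42 → hit
23 → fault, evict 46, frames {42,23}
76 → fault, evict 42, frames {23,76}
84 → fault, evict 23, frames {76,84}
46 → fault, evict 76, frames {84,46}
42 → fault, evict 84, frames {46,42}
66 → fault, evict 46, frames {42,66}
Hits: 1.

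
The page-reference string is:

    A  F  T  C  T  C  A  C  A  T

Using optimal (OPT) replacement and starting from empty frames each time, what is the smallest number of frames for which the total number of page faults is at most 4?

3

f=1: 10 faults
f=2: 6 faults
f=3: 4 faults
f=4: 4 faults
Smallest f with faults ≤ 4 is 3.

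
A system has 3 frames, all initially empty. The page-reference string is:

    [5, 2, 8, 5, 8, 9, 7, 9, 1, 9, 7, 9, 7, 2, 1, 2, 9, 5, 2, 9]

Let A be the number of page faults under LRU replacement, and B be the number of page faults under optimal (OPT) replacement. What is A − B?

Under LRU: F F F . . F F . F . . . . F F . F F . . → 10 faults.
Under OPT: F F F . . F F . F . . . . F . . . F . . → 8 faults.
A − B = 10 − 8 = 2.

2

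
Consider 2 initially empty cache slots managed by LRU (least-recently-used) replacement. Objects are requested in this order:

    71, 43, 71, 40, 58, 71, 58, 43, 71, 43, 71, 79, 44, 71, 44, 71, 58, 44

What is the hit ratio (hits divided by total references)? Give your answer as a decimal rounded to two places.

71 → fault, frames {71}
43 → fault, frames {71,43}
71 → hit
40 → fault, evict 43, frames {71,40}
58 → fault, evict 71, frames {40,58}
71 → fault, evict 40, frames {58,71}
58 → hit
43 → fault, evict 71, frames {58,43}
71 → fault, evict 58, frames {43,71}
43 → hit
71 → hit
79 → fault, evict 43, frames {71,79}
44 → fault, evict 71, frames {79,44}
71 → fault, evict 79, frames {44,71}
44 → hit
71 → hit
58 → fault, evict 44, frames {71,58}
44 → fault, evict 71, frames {58,44}
Hits: 6 of 18 references → 6/18 = 0.3333.

0.33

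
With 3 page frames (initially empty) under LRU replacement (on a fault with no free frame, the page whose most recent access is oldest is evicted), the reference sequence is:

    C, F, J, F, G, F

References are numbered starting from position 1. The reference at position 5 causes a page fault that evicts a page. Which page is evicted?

pos 1: C -> fault, frames [C]
pos 2: F -> fault, frames [C, F]
pos 3: J -> fault, frames [C, F, J]
pos 4: F -> hit
pos 5: G -> fault, evict C, frames [J, F, G]
At position 5, page C is evicted.

C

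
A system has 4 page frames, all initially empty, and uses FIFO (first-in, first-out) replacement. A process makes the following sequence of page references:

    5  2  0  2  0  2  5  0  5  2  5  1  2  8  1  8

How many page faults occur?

5

5 -> miss, frames {5}
2 -> miss, frames {5,2}
0 -> miss, frames {5,2,0}
2 -> hit
0 -> hit
2 -> hit
5 -> hit
0 -> hit
5 -> hit
2 -> hit
5 -> hit
1 -> miss, frames {5,2,0,1}
2 -> hit
8 -> miss, evict 5, frames {2,0,1,8}
1 -> hit
8 -> hit
Page faults: 5.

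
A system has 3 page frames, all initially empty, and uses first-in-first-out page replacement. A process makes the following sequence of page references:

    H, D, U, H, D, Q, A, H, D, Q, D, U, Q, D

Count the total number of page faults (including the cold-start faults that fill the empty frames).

H: miss, frames (H)
D: miss, frames (H D)
U: miss, frames (H D U)
H: hit
D: hit
Q: miss, evict H, frames (D U Q)
A: miss, evict D, frames (U Q A)
H: miss, evict U, frames (Q A H)
D: miss, evict Q, frames (A H D)
Q: miss, evict A, frames (H D Q)
D: hit
U: miss, evict H, frames (D Q U)
Q: hit
D: hit
Page faults: 9.

9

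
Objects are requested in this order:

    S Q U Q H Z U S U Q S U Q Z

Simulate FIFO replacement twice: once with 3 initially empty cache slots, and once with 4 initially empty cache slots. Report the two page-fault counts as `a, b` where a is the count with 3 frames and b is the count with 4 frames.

3 frames: F F F . F F . F F F . . . F → 9 faults.
4 frames: F F F . F F . F . F . F . . → 8 faults.
8 < 9: adding a frame reduced faults, as is typical.

9, 8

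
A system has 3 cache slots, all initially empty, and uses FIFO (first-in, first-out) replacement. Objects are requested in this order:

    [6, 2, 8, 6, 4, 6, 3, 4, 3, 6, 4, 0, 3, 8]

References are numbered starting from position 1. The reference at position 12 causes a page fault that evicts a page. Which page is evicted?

4

pos 1: 6 → miss, frames [6]
pos 2: 2 → miss, frames [6, 2]
pos 3: 8 → miss, frames [6, 2, 8]
pos 4: 6 → hit
pos 5: 4 → miss, evict 6, frames [2, 8, 4]
pos 6: 6 → miss, evict 2, frames [8, 4, 6]
pos 7: 3 → miss, evict 8, frames [4, 6, 3]
pos 8: 4 → hit
pos 9: 3 → hit
pos 10: 6 → hit
pos 11: 4 → hit
pos 12: 0 → miss, evict 4, frames [6, 3, 0]
At position 12, page 4 is evicted.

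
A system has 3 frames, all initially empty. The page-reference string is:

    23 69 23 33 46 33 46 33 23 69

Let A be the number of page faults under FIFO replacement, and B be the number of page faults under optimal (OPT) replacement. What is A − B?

Under FIFO: F F . F F . . . F F → 6 faults.
Under OPT: F F . F F . . . . F → 5 faults.
A − B = 6 − 5 = 1.

1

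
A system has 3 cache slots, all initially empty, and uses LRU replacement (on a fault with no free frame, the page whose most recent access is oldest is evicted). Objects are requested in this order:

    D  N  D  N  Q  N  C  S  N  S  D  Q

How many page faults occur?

D -> fault, frames [D]
N -> fault, frames [D, N]
D -> hit
N -> hit
Q -> fault, frames [D, N, Q]
N -> hit
C -> fault, evict D, frames [Q, N, C]
S -> fault, evict Q, frames [N, C, S]
N -> hit
S -> hit
D -> fault, evict C, frames [N, S, D]
Q -> fault, evict N, frames [S, D, Q]
Page faults: 7.

7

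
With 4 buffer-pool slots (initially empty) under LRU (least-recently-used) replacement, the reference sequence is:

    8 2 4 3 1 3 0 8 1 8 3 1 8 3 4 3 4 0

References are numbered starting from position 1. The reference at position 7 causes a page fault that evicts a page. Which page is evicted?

2

pos 1: 8: miss, frames {8}
pos 2: 2: miss, frames {8,2}
pos 3: 4: miss, frames {8,2,4}
pos 4: 3: miss, frames {8,2,4,3}
pos 5: 1: miss, evict 8, frames {2,4,3,1}
pos 6: 3: hit
pos 7: 0: miss, evict 2, frames {4,1,3,0}
At position 7, page 2 is evicted.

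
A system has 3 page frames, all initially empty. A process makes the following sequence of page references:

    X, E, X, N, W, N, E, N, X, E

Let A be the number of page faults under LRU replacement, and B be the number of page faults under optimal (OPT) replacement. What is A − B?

1

Under LRU: F F . F F . F . F . → 6 faults.
Under OPT: F F . F F . . . F . → 5 faults.
A − B = 6 − 5 = 1.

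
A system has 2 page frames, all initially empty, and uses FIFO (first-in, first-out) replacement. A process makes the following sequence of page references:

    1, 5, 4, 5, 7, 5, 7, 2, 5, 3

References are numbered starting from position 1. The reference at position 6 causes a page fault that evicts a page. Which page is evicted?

4

pos 1: 1 → miss, frames [1]
pos 2: 5 → miss, frames [1, 5]
pos 3: 4 → miss, evict 1, frames [5, 4]
pos 4: 5 → hit
pos 5: 7 → miss, evict 5, frames [4, 7]
pos 6: 5 → miss, evict 4, frames [7, 5]
At position 6, page 4 is evicted.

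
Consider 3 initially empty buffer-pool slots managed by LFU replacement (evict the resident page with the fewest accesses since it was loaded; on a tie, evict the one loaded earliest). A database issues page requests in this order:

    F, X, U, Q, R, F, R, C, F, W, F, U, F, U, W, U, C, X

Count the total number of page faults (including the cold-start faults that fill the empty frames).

F -> miss, frames [F]
X -> miss, frames [F, X]
U -> miss, frames [F, X, U]
Q -> miss, evict F, frames [X, U, Q]
R -> miss, evict X, frames [U, Q, R]
F -> miss, evict U, frames [Q, R, F]
R -> hit
C -> miss, evict Q, frames [R, F, C]
F -> hit
W -> miss, evict C, frames [R, F, W]
F -> hit
U -> miss, evict W, frames [R, F, U]
F -> hit
U -> hit
W -> miss, evict R, frames [F, U, W]
U -> hit
C -> miss, evict W, frames [F, U, C]
X -> miss, evict C, frames [F, U, X]
Page faults: 12.

12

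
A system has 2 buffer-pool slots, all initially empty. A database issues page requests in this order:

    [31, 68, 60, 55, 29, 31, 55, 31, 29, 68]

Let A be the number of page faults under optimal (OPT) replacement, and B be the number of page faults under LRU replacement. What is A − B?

-1

Under OPT: F F F F F . F . F F → 8 faults.
Under LRU: F F F F F F F . F F → 9 faults.
A − B = 8 − 9 = -1.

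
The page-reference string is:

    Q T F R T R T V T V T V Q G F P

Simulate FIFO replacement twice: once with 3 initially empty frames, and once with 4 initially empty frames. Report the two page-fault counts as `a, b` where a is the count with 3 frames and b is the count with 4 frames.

10, 9

3 frames: F F F F . . . F F . . . F F F F → 10 faults.
4 frames: F F F F . . . F . . . . F F F F → 9 faults.
9 < 10: adding a frame reduced faults, as is typical.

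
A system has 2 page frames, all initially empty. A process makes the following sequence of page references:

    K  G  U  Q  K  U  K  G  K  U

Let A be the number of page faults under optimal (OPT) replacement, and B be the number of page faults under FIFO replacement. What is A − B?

-2

Under OPT: F F F F . F . F . F → 7 faults.
Under FIFO: F F F F F F . F F F → 9 faults.
A − B = 7 − 9 = -2.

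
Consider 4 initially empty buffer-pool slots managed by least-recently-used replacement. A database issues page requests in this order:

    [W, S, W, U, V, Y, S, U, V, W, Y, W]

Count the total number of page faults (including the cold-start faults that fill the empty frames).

W -> fault, frames (W)
S -> fault, frames (W S)
W -> hit
U -> fault, frames (S W U)
V -> fault, frames (S W U V)
Y -> fault, evict S, frames (W U V Y)
S -> fault, evict W, frames (U V Y S)
U -> hit
V -> hit
W -> fault, evict Y, frames (S U V W)
Y -> fault, evict S, frames (U V W Y)
W -> hit
Page faults: 8.

8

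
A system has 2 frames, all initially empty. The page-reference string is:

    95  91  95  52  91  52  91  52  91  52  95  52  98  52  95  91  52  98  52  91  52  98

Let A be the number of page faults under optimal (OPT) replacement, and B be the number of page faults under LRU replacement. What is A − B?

Under OPT: F F . F . . . . . . F . F . F F . F . F . F → 10 faults.
Under LRU: F F . F F . . . . . F . F . F F F F . F . F → 12 faults.
A − B = 10 − 12 = -2.

-2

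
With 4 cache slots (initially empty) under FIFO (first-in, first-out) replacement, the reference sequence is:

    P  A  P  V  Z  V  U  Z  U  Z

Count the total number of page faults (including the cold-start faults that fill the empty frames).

P -> fault, frames (P)
A -> fault, frames (P A)
P -> hit
V -> fault, frames (P A V)
Z -> fault, frames (P A V Z)
V -> hit
U -> fault, evict P, frames (A V Z U)
Z -> hit
U -> hit
Z -> hit
Page faults: 5.

5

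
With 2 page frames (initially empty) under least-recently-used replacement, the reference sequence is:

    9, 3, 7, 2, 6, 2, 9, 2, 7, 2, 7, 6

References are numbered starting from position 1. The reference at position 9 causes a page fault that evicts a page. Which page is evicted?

pos 1: 9 -> fault, frames {9}
pos 2: 3 -> fault, frames {9,3}
pos 3: 7 -> fault, evict 9, frames {3,7}
pos 4: 2 -> fault, evict 3, frames {7,2}
pos 5: 6 -> fault, evict 7, frames {2,6}
pos 6: 2 -> hit
pos 7: 9 -> fault, evict 6, frames {2,9}
pos 8: 2 -> hit
pos 9: 7 -> fault, evict 9, frames {2,7}
At position 9, page 9 is evicted.

9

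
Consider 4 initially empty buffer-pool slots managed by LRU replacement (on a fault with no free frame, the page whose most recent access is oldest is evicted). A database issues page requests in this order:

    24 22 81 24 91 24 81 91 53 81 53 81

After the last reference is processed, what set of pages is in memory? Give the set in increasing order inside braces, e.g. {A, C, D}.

{24, 53, 81, 91}

24 -> miss, frames [24]
22 -> miss, frames [24, 22]
81 -> miss, frames [24, 22, 81]
24 -> hit
91 -> miss, frames [22, 81, 24, 91]
24 -> hit
81 -> hit
91 -> hit
53 -> miss, evict 22, frames [24, 81, 91, 53]
81 -> hit
53 -> hit
81 -> hit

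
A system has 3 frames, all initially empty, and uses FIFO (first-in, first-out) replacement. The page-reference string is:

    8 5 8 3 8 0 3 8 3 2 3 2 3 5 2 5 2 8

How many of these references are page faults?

9

8: miss, frames {8}
5: miss, frames {8,5}
8: hit
3: miss, frames {8,5,3}
8: hit
0: miss, evict 8, frames {5,3,0}
3: hit
8: miss, evict 5, frames {3,0,8}
3: hit
2: miss, evict 3, frames {0,8,2}
3: miss, evict 0, frames {8,2,3}
2: hit
3: hit
5: miss, evict 8, frames {2,3,5}
2: hit
5: hit
2: hit
8: miss, evict 2, frames {3,5,8}
Page faults: 9.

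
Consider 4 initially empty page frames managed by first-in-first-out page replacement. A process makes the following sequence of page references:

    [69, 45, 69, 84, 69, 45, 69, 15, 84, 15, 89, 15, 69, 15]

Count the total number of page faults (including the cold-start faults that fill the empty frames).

69 → miss, frames {69}
45 → miss, frames {69,45}
69 → hit
84 → miss, frames {69,45,84}
69 → hit
45 → hit
69 → hit
15 → miss, frames {69,45,84,15}
84 → hit
15 → hit
89 → miss, evict 69, frames {45,84,15,89}
15 → hit
69 → miss, evict 45, frames {84,15,89,69}
15 → hit
Page faults: 6.

6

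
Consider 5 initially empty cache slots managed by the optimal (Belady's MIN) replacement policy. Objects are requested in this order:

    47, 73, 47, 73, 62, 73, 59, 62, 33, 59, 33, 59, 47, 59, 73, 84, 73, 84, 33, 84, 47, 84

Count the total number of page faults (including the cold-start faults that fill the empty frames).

6

47: fault, frames (47)
73: fault, frames (47 73)
47: hit
73: hit
62: fault, frames (47 73 62)
73: hit
59: fault, frames (47 73 62 59)
62: hit
33: fault, frames (47 73 62 59 33)
59: hit
33: hit
59: hit
47: hit
59: hit
73: hit
84: fault, evict 59, frames (47 73 62 33 84)
73: hit
84: hit
33: hit
84: hit
47: hit
84: hit
Page faults: 6.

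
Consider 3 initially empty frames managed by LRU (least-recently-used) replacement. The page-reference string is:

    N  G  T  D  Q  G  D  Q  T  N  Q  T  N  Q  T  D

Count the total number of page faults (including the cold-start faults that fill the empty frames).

N -> fault, frames [N]
G -> fault, frames [N, G]
T -> fault, frames [N, G, T]
D -> fault, evict N, frames [G, T, D]
Q -> fault, evict G, frames [T, D, Q]
G -> fault, evict T, frames [D, Q, G]
D -> hit
Q -> hit
T -> fault, evict G, frames [D, Q, T]
N -> fault, evict D, frames [Q, T, N]
Q -> hit
T -> hit
N -> hit
Q -> hit
T -> hit
D -> fault, evict N, frames [Q, T, D]
Page faults: 9.

9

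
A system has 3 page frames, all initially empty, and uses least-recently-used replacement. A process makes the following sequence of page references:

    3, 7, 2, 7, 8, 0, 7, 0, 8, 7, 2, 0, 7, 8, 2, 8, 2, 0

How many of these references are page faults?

10

3 -> miss, frames (3)
7 -> miss, frames (3 7)
2 -> miss, frames (3 7 2)
7 -> hit
8 -> miss, evict 3, frames (2 7 8)
0 -> miss, evict 2, frames (7 8 0)
7 -> hit
0 -> hit
8 -> hit
7 -> hit
2 -> miss, evict 0, frames (8 7 2)
0 -> miss, evict 8, frames (7 2 0)
7 -> hit
8 -> miss, evict 2, frames (0 7 8)
2 -> miss, evict 0, frames (7 8 2)
8 -> hit
2 -> hit
0 -> miss, evict 7, frames (8 2 0)
Page faults: 10.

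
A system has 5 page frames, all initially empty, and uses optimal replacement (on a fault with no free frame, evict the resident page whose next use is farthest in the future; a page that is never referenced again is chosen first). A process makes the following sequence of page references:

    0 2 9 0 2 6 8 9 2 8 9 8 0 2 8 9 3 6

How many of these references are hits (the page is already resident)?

12

0 → fault, frames [0]
2 → fault, frames [0, 2]
9 → fault, frames [0, 2, 9]
0 → hit
2 → hit
6 → fault, frames [0, 2, 9, 6]
8 → fault, frames [0, 2, 9, 6, 8]
9 → hit
2 → hit
8 → hit
9 → hit
8 → hit
0 → hit
2 → hit
8 → hit
9 → hit
3 → fault, evict 8, frames [0, 2, 9, 6, 3]
6 → hit
Hits: 12.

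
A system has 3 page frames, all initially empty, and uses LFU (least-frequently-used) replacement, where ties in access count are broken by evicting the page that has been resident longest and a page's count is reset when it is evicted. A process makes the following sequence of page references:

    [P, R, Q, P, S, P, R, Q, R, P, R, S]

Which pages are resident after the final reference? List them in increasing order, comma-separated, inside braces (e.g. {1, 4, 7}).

{P, R, S}

P → fault, frames [P]
R → fault, frames [P, R]
Q → fault, frames [P, R, Q]
P → hit
S → fault, evict R, frames [P, Q, S]
P → hit
R → fault, evict Q, frames [P, S, R]
Q → fault, evict S, frames [P, R, Q]
R → hit
P → hit
R → hit
S → fault, evict Q, frames [P, R, S]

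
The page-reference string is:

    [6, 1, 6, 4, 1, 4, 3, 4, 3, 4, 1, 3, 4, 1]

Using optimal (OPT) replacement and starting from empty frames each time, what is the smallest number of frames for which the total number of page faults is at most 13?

2

f=1: 14 faults
f=2: 6 faults
f=3: 4 faults
f=4: 4 faults
Smallest f with faults ≤ 13 is 2.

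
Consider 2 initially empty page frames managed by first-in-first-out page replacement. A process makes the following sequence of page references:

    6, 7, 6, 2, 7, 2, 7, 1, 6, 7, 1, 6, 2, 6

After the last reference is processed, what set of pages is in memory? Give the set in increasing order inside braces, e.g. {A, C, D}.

6 → fault, frames {6}
7 → fault, frames {6,7}
6 → hit
2 → fault, evict 6, frames {7,2}
7 → hit
2 → hit
7 → hit
1 → fault, evict 7, frames {2,1}
6 → fault, evict 2, frames {1,6}
7 → fault, evict 1, frames {6,7}
1 → fault, evict 6, frames {7,1}
6 → fault, evict 7, frames {1,6}
2 → fault, evict 1, frames {6,2}
6 → hit

{2, 6}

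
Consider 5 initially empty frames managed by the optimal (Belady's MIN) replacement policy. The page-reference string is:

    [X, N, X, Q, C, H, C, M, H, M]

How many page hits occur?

X: miss, frames (X)
N: miss, frames (X N)
X: hit
Q: miss, frames (X N Q)
C: miss, frames (X N Q C)
H: miss, frames (X N Q C H)
C: hit
M: miss, evict C, frames (X N Q H M)
H: hit
M: hit
Hits: 4.

4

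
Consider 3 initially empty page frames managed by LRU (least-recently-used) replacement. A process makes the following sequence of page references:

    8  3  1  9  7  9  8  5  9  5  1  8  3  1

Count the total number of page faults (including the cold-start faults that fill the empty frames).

10

8 → fault, frames {8}
3 → fault, frames {8,3}
1 → fault, frames {8,3,1}
9 → fault, evict 8, frames {3,1,9}
7 → fault, evict 3, frames {1,9,7}
9 → hit
8 → fault, evict 1, frames {7,9,8}
5 → fault, evict 7, frames {9,8,5}
9 → hit
5 → hit
1 → fault, evict 8, frames {9,5,1}
8 → fault, evict 9, frames {5,1,8}
3 → fault, evict 5, frames {1,8,3}
1 → hit
Page faults: 10.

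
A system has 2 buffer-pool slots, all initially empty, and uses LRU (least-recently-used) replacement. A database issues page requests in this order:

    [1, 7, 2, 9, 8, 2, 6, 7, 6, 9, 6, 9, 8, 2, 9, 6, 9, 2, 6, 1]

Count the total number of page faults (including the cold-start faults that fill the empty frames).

16

1 -> miss, frames (1)
7 -> miss, frames (1 7)
2 -> miss, evict 1, frames (7 2)
9 -> miss, evict 7, frames (2 9)
8 -> miss, evict 2, frames (9 8)
2 -> miss, evict 9, frames (8 2)
6 -> miss, evict 8, frames (2 6)
7 -> miss, evict 2, frames (6 7)
6 -> hit
9 -> miss, evict 7, frames (6 9)
6 -> hit
9 -> hit
8 -> miss, evict 6, frames (9 8)
2 -> miss, evict 9, frames (8 2)
9 -> miss, evict 8, frames (2 9)
6 -> miss, evict 2, frames (9 6)
9 -> hit
2 -> miss, evict 6, frames (9 2)
6 -> miss, evict 9, frames (2 6)
1 -> miss, evict 2, frames (6 1)
Page faults: 16.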